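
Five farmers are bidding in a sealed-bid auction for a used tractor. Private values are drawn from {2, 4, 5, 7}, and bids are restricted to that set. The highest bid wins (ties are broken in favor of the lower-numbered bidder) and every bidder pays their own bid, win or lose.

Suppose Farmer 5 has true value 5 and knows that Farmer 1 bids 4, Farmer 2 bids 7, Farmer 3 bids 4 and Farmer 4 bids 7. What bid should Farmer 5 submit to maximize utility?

2

Bid 2: loses but pays 2, utility -2.
Bid 4: loses but pays 4, utility -4.
Bid 5: loses but pays 5, utility -5.
Bid 7: loses but pays 7, utility -7.
The best choice is 2 with utility -2.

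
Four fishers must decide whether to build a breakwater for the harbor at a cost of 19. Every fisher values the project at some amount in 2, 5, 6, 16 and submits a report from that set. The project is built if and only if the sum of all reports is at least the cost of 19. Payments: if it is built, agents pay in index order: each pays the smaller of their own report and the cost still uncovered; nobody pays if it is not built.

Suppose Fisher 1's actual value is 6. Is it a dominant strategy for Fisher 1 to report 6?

No

Consider the case where Fisher 2 reports 2, Fisher 3 reports 2 and Fisher 4 reports 16.
Truthful report 6: project built, pays 6, utility 6 - 6 = 0.
Report 2 instead: project built, pays 2, utility 6 - 2 = 4.
Since 4 > 0, reporting 2 is strictly better here, so truthful reporting is not dominant.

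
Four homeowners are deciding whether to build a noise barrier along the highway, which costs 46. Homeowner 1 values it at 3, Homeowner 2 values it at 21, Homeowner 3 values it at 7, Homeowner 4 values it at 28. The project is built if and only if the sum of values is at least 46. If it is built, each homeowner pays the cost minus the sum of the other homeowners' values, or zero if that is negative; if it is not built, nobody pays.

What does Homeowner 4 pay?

15

Total value 59 ≥ cost 46, so the project is built.
The other homeowners' values sum to 31.
Cost minus that sum is 46 - 31 = 15.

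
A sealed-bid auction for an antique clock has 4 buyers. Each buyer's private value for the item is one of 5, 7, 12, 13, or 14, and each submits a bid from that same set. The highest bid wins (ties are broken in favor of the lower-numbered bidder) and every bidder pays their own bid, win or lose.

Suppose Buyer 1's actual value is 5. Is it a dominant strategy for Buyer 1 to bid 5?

No

Consider the case where Buyer 2 bids 5, Buyer 3 bids 5 and Buyer 4 bids 7.
Truthful bid 5: loses but pays 5, utility -5.
Bid 7 instead: wins, pays 7, utility 5 - 7 = -2.
Since -2 > -5, bidding 7 is strictly better here, so truthful bidding is not dominant.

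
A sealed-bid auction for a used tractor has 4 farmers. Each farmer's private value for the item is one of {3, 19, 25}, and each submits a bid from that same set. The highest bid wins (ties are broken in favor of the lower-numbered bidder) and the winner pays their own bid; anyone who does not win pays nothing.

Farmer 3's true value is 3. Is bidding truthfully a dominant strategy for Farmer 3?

Check each profile of the others' bids and compare truth against every alternative bid.
Others bid (3, 3, 3): truth gives 0, best alternative gives -16.
Others bid (3, 3, 19): truth gives 0, best alternative gives -16.
Others bid (3, 3, 25): truth gives 0, best alternative gives 0.
Others bid (3, 19, 3): truth gives 0, best alternative gives 0.
Others bid (3, 19, 19): truth gives 0, best alternative gives 0.
Others bid (3, 19, 25): truth gives 0, best alternative gives 0.
(Remaining 21 profiles checked similarly; truth is weakly best in each.)
In every case the truthful bid is at least as good as any alternative, so it is a dominant strategy.

Yes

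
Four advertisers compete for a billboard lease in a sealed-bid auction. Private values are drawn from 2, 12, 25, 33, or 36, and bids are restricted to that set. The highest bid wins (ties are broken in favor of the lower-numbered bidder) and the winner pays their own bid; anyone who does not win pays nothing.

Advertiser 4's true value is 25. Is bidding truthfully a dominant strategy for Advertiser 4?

No

Consider the case where Advertiser 1 bids 2, Advertiser 2 bids 2 and Advertiser 3 bids 2.
Truthful bid 25: wins, pays 25, utility 25 - 25 = 0.
Bid 12 instead: wins, pays 12, utility 25 - 12 = 13.
Since 13 > 0, bidding 12 is strictly better here, so truthful bidding is not dominant.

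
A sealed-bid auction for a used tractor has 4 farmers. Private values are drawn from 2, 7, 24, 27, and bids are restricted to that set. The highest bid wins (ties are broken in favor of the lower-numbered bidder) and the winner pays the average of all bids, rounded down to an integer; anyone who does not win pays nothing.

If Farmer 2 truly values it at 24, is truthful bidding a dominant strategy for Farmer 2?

No

Consider the case where Farmer 1 bids 2, Farmer 3 bids 2 and Farmer 4 bids 2.
Truthful bid 24: wins, pays 7, utility 24 - 7 = 17.
Bid 7 instead: wins, pays 3, utility 24 - 3 = 21.
Since 21 > 17, bidding 7 is strictly better here, so truthful bidding is not dominant.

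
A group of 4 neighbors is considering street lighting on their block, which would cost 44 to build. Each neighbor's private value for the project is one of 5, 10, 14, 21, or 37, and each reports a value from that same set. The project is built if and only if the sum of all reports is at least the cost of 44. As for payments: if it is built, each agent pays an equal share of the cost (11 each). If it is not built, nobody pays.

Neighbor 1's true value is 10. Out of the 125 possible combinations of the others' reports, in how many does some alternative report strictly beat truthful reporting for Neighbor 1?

12

Others report (5, 10, 21): truth gives -1; report 5 gives 0 > -1. Violating.
Others report (5, 21, 10): truth gives -1; report 5 gives 0 > -1. Violating.
Others report (10, 5, 21): truth gives -1; report 5 gives 0 > -1. Violating.
Others report (10, 10, 14): truth gives -1; report 5 gives 0 > -1. Violating.
Others report (5, 5, 5): truth gives 0; no alternative beats it.
Others report (5, 5, 10): truth gives 0; no alternative beats it.
(Checking all 125 profiles: 12 have a profitable deviation, 113 do not.)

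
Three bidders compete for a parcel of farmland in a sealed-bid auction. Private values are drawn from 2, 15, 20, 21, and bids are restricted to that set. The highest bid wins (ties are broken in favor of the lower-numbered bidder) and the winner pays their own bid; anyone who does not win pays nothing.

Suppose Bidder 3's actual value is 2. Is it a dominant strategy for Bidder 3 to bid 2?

Yes

Check each profile of the others' bids and compare truth against every alternative bid.
Others bid (2, 2): truth gives 0, best alternative gives -13.
Others bid (2, 15): truth gives 0, best alternative gives 0.
Others bid (2, 20): truth gives 0, best alternative gives 0.
Others bid (2, 21): truth gives 0, best alternative gives 0.
Others bid (15, 2): truth gives 0, best alternative gives 0.
Others bid (15, 15): truth gives 0, best alternative gives 0.
(Remaining 10 profiles checked similarly; truth is weakly best in each.)
In every case the truthful bid is at least as good as any alternative, so it is a dominant strategy.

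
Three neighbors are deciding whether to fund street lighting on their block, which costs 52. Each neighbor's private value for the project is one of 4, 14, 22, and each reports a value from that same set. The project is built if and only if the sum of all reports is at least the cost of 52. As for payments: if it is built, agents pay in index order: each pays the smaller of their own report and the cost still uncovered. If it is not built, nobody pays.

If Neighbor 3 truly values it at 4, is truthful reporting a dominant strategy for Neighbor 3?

Check each profile of the others' reports and compare truth against every alternative report.
Others report (22, 22): truth gives 0, best alternative gives -4.
Others report (4, 4): truth gives 0, best alternative gives 0.
Others report (4, 14): truth gives 0, best alternative gives 0.
Others report (4, 22): truth gives 0, best alternative gives 0.
Others report (14, 4): truth gives 0, best alternative gives 0.
Others report (14, 14): truth gives 0, best alternative gives 0.
(Remaining 3 profiles checked similarly; truth is weakly best in each.)
In every case the truthful report is at least as good as any alternative, so it is a dominant strategy.

Yes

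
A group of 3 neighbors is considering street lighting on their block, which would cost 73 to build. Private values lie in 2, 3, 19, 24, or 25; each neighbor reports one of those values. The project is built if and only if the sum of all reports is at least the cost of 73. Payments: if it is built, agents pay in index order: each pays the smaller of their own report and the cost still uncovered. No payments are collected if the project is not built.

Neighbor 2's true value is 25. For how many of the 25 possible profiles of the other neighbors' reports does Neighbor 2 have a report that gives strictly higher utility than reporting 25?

3

Others report (24, 25): truth gives 0; report 24 gives 1 > 0. Violating.
Others report (25, 24): truth gives 0; report 24 gives 1 > 0. Violating.
Others report (25, 25): truth gives 0; report 24 gives 1 > 0. Violating.
Others report (2, 2): truth gives 0; no alternative beats it.
Others report (2, 3): truth gives 0; no alternative beats it.
(Checking all 25 profiles: 3 have a profitable deviation, 22 do not.)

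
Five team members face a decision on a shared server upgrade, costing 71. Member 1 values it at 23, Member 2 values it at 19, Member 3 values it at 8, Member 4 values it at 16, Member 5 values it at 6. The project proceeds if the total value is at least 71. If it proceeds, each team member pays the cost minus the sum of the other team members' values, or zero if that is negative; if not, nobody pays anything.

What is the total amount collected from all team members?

Total value 72 ≥ cost 71, so it is built.
Member 1: others sum to 49; max(0, 71 - 49) = 22.
Member 2: others sum to 53; max(0, 71 - 53) = 18.
Member 3: others sum to 64; max(0, 71 - 64) = 7.
Member 4: others sum to 56; max(0, 71 - 56) = 15.
Member 5: others sum to 66; max(0, 71 - 66) = 5.
Total collected = 22 + 18 + 7 + 15 + 5 = 67.

67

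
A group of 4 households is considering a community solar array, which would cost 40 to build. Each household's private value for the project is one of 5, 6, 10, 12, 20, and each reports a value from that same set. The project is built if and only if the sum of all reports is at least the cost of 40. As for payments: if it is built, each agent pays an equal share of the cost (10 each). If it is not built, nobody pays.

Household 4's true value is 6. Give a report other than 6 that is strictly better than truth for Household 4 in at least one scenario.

Suppose Household 1 reports 10, Household 2 reports 12 and Household 3 reports 12.
Report 6: project built, pays 10, utility 6 - 10 = -4.
Report 5: project not built, utility 0.
So reporting 5 beats truth here (0 > -4).

5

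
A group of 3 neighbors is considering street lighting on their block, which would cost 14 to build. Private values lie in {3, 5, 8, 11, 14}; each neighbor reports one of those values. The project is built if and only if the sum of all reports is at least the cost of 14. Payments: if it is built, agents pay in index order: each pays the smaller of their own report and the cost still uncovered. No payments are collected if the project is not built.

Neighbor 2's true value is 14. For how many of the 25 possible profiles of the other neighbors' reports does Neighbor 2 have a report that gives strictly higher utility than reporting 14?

Others report (3, 3): truth gives 3; report 8 gives 6 > 3. Violating.
Others report (3, 5): truth gives 3; report 8 gives 6 > 3. Violating.
Others report (3, 8): truth gives 3; report 3 gives 11 > 3. Violating.
Others report (3, 11): truth gives 3; report 3 gives 11 > 3. Violating.
Others report (11, 3): truth gives 11; no alternative beats it.
Others report (11, 5): truth gives 11; no alternative beats it.
(Checking all 25 profiles: 15 have a profitable deviation, 10 do not.)

15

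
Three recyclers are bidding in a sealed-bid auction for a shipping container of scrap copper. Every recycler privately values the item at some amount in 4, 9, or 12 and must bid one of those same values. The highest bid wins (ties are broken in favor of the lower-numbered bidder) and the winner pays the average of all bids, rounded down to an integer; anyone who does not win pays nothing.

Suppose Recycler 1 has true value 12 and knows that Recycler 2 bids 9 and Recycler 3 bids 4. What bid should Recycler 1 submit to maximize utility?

Bid 4: loses, pays 0, utility 0.
Bid 9: wins, pays 7, utility 12 - 7 = 5.
Bid 12: wins, pays 8, utility 12 - 8 = 4.
The best choice is 9 with utility 5.

9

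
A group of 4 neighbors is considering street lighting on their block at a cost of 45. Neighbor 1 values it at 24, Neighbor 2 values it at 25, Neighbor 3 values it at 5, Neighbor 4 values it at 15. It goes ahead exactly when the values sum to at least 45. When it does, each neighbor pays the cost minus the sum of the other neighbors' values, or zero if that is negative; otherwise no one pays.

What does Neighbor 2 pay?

Total value 69 ≥ cost 45, so the project is built.
The other neighbors' values sum to 44.
Cost minus that sum is 45 - 44 = 1.

1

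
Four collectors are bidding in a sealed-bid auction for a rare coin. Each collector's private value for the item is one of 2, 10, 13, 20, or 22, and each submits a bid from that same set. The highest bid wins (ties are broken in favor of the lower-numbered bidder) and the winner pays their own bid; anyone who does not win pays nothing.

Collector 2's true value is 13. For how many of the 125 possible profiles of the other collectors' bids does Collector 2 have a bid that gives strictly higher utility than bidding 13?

4

Others bid (2, 2, 2): truth gives 0; bid 10 gives 3 > 0. Violating.
Others bid (2, 2, 10): truth gives 0; bid 10 gives 3 > 0. Violating.
Others bid (2, 10, 2): truth gives 0; bid 10 gives 3 > 0. Violating.
Others bid (2, 10, 10): truth gives 0; bid 10 gives 3 > 0. Violating.
Others bid (2, 2, 13): truth gives 0; no alternative beats it.
Others bid (2, 2, 20): truth gives 0; no alternative beats it.
(Checking all 125 profiles: 4 have a profitable deviation, 121 do not.)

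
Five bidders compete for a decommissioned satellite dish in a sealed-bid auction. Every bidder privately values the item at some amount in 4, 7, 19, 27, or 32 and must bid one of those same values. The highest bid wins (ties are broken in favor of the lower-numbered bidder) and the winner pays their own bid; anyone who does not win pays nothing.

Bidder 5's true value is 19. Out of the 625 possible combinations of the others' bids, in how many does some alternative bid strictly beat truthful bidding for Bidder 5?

Others bid (4, 4, 4, 4): truth gives 0; bid 7 gives 12 > 0. Violating.
Others bid (4, 4, 4, 7): truth gives 0; no alternative beats it.
Others bid (4, 4, 4, 19): truth gives 0; no alternative beats it.
(Checking all 625 profiles: 1 has a profitable deviation, 624 do not.)

1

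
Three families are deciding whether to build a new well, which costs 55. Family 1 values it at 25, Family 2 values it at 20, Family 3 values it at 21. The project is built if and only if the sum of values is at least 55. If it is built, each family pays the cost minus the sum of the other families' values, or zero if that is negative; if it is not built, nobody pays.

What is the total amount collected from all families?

Total value 66 ≥ cost 55, so it is built.
Family 1: others sum to 41; max(0, 55 - 41) = 14.
Family 2: others sum to 46; max(0, 55 - 46) = 9.
Family 3: others sum to 45; max(0, 55 - 45) = 10.
Total collected = 14 + 9 + 10 = 33.

33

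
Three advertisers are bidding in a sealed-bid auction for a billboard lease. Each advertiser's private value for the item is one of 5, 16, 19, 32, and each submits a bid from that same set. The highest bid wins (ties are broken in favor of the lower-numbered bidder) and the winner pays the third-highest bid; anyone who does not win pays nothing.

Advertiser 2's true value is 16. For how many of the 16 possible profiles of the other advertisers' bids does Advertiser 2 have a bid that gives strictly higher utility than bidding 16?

Others bid (5, 19): truth gives 0; bid 19 gives 11 > 0. Violating.
Others bid (5, 32): truth gives 0; bid 32 gives 11 > 0. Violating.
Others bid (16, 5): truth gives 0; bid 19 gives 11 > 0. Violating.
Others bid (19, 5): truth gives 0; bid 32 gives 11 > 0. Violating.
Others bid (5, 5): truth gives 11; no alternative beats it.
Others bid (5, 16): truth gives 11; no alternative beats it.
(Checking all 16 profiles: 4 have a profitable deviation, 12 do not.)

4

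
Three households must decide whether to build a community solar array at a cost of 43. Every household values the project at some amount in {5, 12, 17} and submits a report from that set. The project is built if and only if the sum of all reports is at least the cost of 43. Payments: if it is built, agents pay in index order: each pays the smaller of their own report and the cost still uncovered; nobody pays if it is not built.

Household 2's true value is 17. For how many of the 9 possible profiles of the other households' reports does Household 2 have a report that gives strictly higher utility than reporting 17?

Others report (17, 17): truth gives 0; report 12 gives 5 > 0. Violating.
Others report (5, 5): truth gives 0; no alternative beats it.
Others report (5, 12): truth gives 0; no alternative beats it.
(Checking all 9 profiles: 1 has a profitable deviation, 8 do not.)

1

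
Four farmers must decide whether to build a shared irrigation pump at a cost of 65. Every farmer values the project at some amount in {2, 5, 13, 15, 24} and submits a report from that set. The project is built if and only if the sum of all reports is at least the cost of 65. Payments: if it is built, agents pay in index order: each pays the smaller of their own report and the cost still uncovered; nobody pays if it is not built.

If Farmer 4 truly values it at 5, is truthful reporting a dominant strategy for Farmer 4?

Check each profile of the others' reports and compare truth against every alternative report.
Others report (24, 24, 24): truth gives 5, best alternative gives 5.
Others report (15, 24, 24): truth gives 3, best alternative gives 3.
Others report (24, 15, 24): truth gives 3, best alternative gives 3.
Others report (24, 24, 15): truth gives 3, best alternative gives 3.
Others report (13, 24, 24): truth gives 1, best alternative gives 1.
Others report (24, 13, 24): truth gives 1, best alternative gives 1.
(Remaining 119 profiles checked similarly; truth is weakly best in each.)
In every case the truthful report is at least as good as any alternative, so it is a dominant strategy.

Yes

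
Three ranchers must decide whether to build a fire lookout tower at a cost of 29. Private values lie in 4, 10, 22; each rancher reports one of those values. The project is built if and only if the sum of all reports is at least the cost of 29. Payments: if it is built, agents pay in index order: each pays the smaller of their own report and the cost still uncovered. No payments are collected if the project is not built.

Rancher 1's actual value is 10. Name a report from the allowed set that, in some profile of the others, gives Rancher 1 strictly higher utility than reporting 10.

4

Suppose Rancher 2 reports 4 and Rancher 3 reports 22.
Report 10: project built, pays 10, utility 10 - 10 = 0.
Report 4: project built, pays 4, utility 10 - 4 = 6.
So reporting 4 beats truth here (6 > 0).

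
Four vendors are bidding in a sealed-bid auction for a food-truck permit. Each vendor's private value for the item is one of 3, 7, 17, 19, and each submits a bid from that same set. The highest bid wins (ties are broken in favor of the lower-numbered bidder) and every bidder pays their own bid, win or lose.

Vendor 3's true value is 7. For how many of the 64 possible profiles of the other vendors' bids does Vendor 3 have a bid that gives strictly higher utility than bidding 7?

62

Others bid (3, 3, 17): truth gives -7; bid 3 gives -3 > -7. Violating.
Others bid (3, 3, 19): truth gives -7; bid 3 gives -3 > -7. Violating.
Others bid (3, 7, 3): truth gives -7; bid 3 gives -3 > -7. Violating.
Others bid (3, 7, 7): truth gives -7; bid 3 gives -3 > -7. Violating.
Others bid (3, 3, 3): truth gives 0; no alternative beats it.
Others bid (3, 3, 7): truth gives 0; no alternative beats it.
(Checking all 64 profiles: 62 have a profitable deviation, 2 do not.)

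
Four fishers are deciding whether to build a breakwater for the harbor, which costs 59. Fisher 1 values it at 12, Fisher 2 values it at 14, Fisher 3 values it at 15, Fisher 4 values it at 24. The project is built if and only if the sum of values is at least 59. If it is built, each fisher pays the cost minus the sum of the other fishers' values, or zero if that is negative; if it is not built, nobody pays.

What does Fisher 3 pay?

Total value 65 ≥ cost 59, so the project is built.
The other fishers' values sum to 50.
Cost minus that sum is 59 - 50 = 9.

9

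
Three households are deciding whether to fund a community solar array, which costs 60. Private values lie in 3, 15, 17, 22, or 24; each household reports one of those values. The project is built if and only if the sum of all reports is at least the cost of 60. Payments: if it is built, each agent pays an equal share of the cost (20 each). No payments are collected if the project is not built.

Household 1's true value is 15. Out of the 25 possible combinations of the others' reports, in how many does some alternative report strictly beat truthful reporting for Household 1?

3

Others report (22, 24): truth gives -5; report 3 gives 0 > -5. Violating.
Others report (24, 22): truth gives -5; report 3 gives 0 > -5. Violating.
Others report (24, 24): truth gives -5; report 3 gives 0 > -5. Violating.
Others report (3, 3): truth gives 0; no alternative beats it.
Others report (3, 15): truth gives 0; no alternative beats it.
(Checking all 25 profiles: 3 have a profitable deviation, 22 do not.)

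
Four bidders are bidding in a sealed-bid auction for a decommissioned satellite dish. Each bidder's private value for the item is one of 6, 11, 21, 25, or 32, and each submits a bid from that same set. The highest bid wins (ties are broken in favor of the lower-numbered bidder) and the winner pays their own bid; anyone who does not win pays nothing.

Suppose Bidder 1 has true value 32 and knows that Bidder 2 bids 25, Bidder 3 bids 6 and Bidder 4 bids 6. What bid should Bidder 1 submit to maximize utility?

Bid 6: loses, pays 0, utility 0.
Bid 11: loses, pays 0, utility 0.
Bid 21: loses, pays 0, utility 0.
Bid 25: wins, pays 25, utility 32 - 25 = 7.
Bid 32: wins, pays 32, utility 32 - 32 = 0.
The best choice is 25 with utility 7.

25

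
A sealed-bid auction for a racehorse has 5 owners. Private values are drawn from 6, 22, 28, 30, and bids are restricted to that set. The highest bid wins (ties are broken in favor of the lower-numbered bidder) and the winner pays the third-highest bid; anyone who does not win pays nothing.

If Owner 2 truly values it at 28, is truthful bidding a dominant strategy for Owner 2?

No

Consider the case where Owner 1 bids 6, Owner 3 bids 6, Owner 4 bids 6 and Owner 5 bids 30.
Truthful bid 28: loses, pays 0, utility 0.
Bid 30 instead: wins, pays 6, utility 28 - 6 = 22.
Since 22 > 0, bidding 30 is strictly better here, so truthful bidding is not dominant.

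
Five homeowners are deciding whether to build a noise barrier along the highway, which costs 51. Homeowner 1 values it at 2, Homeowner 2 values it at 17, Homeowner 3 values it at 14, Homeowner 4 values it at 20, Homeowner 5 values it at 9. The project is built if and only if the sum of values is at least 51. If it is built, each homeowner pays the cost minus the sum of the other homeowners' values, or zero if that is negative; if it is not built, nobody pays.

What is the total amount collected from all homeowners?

18

Total value 62 ≥ cost 51, so it is built.
Homeowner 1: others sum to 60; max(0, 51 - 60) = 0.
Homeowner 2: others sum to 45; max(0, 51 - 45) = 6.
Homeowner 3: others sum to 48; max(0, 51 - 48) = 3.
Homeowner 4: others sum to 42; max(0, 51 - 42) = 9.
Homeowner 5: others sum to 53; max(0, 51 - 53) = 0.
Total collected = 0 + 6 + 3 + 9 + 0 = 18.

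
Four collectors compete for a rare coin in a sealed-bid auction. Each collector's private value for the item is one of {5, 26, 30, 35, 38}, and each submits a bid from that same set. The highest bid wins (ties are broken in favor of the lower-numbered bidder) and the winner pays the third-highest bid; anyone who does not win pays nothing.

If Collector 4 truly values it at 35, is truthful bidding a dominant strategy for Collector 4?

No

Consider the case where Collector 1 bids 5, Collector 2 bids 5 and Collector 3 bids 35.
Truthful bid 35: loses, pays 0, utility 0.
Bid 38 instead: wins, pays 5, utility 35 - 5 = 30.
Since 30 > 0, bidding 38 is strictly better here, so truthful bidding is not dominant.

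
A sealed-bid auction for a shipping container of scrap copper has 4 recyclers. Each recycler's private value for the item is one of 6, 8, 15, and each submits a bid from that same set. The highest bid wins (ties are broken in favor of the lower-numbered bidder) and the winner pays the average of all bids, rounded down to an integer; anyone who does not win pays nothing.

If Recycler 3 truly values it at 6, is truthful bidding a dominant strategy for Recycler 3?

Yes

Check each profile of the others' bids and compare truth against every alternative bid.
Others bid (6, 6, 8): truth gives 0, best alternative gives -1.
Others bid (6, 6, 6): truth gives 0, best alternative gives 0.
Others bid (6, 6, 15): truth gives 0, best alternative gives 0.
Others bid (6, 8, 6): truth gives 0, best alternative gives 0.
Others bid (6, 8, 8): truth gives 0, best alternative gives 0.
Others bid (6, 8, 15): truth gives 0, best alternative gives 0.
(Remaining 21 profiles checked similarly; truth is weakly best in each.)
In every case the truthful bid is at least as good as any alternative, so it is a dominant strategy.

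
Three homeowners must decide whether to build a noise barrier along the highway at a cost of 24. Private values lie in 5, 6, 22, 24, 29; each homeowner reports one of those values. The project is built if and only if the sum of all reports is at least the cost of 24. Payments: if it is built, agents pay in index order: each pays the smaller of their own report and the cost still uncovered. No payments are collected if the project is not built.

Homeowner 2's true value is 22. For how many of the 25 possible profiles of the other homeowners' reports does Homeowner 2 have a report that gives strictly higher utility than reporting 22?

Others report (5, 22): truth gives 3; report 5 gives 17 > 3. Violating.
Others report (5, 24): truth gives 3; report 5 gives 17 > 3. Violating.
Others report (5, 29): truth gives 3; report 5 gives 17 > 3. Violating.
Others report (6, 22): truth gives 4; report 5 gives 17 > 4. Violating.
Others report (5, 5): truth gives 3; no alternative beats it.
Others report (5, 6): truth gives 3; no alternative beats it.
(Checking all 25 profiles: 6 have a profitable deviation, 19 do not.)

6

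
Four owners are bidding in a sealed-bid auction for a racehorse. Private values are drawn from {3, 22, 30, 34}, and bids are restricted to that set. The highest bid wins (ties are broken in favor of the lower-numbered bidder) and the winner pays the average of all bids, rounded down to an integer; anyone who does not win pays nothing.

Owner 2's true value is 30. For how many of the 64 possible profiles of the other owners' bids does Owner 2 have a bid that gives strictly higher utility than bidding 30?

Others bid (3, 3, 3): truth gives 21; bid 22 gives 23 > 21. Violating.
Others bid (3, 3, 22): truth gives 16; bid 22 gives 18 > 16. Violating.
Others bid (3, 3, 34): truth gives 0; bid 34 gives 12 > 0. Violating.
Others bid (3, 22, 3): truth gives 16; bid 22 gives 18 > 16. Violating.
Others bid (3, 3, 30): truth gives 14; no alternative beats it.
Others bid (3, 22, 30): truth gives 9; no alternative beats it.
(Checking all 64 profiles: 25 have a profitable deviation, 39 do not.)

25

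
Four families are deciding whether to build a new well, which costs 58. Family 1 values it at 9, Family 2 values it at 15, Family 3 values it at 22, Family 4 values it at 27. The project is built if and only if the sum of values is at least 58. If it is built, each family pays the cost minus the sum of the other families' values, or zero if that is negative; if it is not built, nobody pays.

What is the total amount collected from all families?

Total value 73 ≥ cost 58, so it is built.
Family 1: others sum to 64; max(0, 58 - 64) = 0.
Family 2: others sum to 58; max(0, 58 - 58) = 0.
Family 3: others sum to 51; max(0, 58 - 51) = 7.
Family 4: others sum to 46; max(0, 58 - 46) = 12.
Total collected = 0 + 0 + 7 + 12 = 19.

19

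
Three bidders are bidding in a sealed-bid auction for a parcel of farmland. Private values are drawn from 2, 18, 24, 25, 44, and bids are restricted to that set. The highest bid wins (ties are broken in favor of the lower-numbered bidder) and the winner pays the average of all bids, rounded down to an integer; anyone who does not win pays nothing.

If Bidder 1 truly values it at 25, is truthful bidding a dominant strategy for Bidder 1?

No

Consider the case where Bidder 2 bids 2 and Bidder 3 bids 2.
Truthful bid 25: wins, pays 9, utility 25 - 9 = 16.
Bid 2 instead: wins, pays 2, utility 25 - 2 = 23.
Since 23 > 16, bidding 2 is strictly better here, so truthful bidding is not dominant.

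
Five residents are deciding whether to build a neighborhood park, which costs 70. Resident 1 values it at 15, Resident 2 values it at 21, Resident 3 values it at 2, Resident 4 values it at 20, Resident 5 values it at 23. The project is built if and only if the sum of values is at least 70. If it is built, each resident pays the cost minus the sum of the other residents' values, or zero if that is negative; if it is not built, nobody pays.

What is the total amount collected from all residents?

Total value 81 ≥ cost 70, so it is built.
Resident 1: others sum to 66; max(0, 70 - 66) = 4.
Resident 2: others sum to 60; max(0, 70 - 60) = 10.
Resident 3: others sum to 79; max(0, 70 - 79) = 0.
Resident 4: others sum to 61; max(0, 70 - 61) = 9.
Resident 5: others sum to 58; max(0, 70 - 58) = 12.
Total collected = 4 + 10 + 0 + 9 + 12 = 35.

35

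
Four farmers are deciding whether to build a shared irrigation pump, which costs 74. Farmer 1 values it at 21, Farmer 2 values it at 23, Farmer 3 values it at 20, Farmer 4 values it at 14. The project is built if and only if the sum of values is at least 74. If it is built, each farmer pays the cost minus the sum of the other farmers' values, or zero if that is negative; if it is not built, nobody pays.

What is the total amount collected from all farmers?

Total value 78 ≥ cost 74, so it is built.
Farmer 1: others sum to 57; max(0, 74 - 57) = 17.
Farmer 2: others sum to 55; max(0, 74 - 55) = 19.
Farmer 3: others sum to 58; max(0, 74 - 58) = 16.
Farmer 4: others sum to 64; max(0, 74 - 64) = 10.
Total collected = 17 + 19 + 16 + 10 = 62.

62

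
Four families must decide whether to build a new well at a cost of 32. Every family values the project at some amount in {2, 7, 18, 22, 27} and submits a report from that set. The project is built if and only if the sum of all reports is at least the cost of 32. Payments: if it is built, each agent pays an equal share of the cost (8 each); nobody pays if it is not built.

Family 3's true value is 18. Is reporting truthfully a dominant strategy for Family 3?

No

Consider the case where Family 1 reports 2, Family 2 reports 2 and Family 4 reports 2.
Truthful report 18: project not built, utility 0.
Report 27 instead: project built, pays 8, utility 18 - 8 = 10.
Since 10 > 0, reporting 27 is strictly better here, so truthful reporting is not dominant.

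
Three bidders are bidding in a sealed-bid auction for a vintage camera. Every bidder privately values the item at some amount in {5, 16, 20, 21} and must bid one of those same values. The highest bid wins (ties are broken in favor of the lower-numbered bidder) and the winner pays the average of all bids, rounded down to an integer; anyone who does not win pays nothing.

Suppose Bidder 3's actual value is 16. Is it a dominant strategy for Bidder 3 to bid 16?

Consider the case where Bidder 1 bids 5 and Bidder 2 bids 16.
Truthful bid 16: loses, pays 0, utility 0.
Bid 20 instead: wins, pays 13, utility 16 - 13 = 3.
Since 3 > 0, bidding 20 is strictly better here, so truthful bidding is not dominant.

No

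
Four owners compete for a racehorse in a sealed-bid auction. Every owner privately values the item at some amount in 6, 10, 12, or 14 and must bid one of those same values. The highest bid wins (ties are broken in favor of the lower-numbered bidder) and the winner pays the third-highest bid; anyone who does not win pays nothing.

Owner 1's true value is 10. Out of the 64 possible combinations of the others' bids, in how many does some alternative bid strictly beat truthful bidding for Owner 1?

6

Others bid (6, 6, 12): truth gives 0; bid 12 gives 4 > 0. Violating.
Others bid (6, 6, 14): truth gives 0; bid 14 gives 4 > 0. Violating.
Others bid (6, 12, 6): truth gives 0; bid 12 gives 4 > 0. Violating.
Others bid (6, 14, 6): truth gives 0; bid 14 gives 4 > 0. Violating.
Others bid (6, 6, 6): truth gives 4; no alternative beats it.
Others bid (6, 6, 10): truth gives 4; no alternative beats it.
(Checking all 64 profiles: 6 have a profitable deviation, 58 do not.)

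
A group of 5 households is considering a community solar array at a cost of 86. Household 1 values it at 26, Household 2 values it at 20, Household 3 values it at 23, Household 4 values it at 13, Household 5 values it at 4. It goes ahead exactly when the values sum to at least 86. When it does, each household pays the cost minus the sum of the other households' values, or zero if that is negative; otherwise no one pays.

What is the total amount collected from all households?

86

Total value 86 ≥ cost 86, so it is built.
Household 1: others sum to 60; max(0, 86 - 60) = 26.
Household 2: others sum to 66; max(0, 86 - 66) = 20.
Household 3: others sum to 63; max(0, 86 - 63) = 23.
Household 4: others sum to 73; max(0, 86 - 73) = 13.
Household 5: others sum to 82; max(0, 86 - 82) = 4.
Total collected = 26 + 20 + 23 + 13 + 4 = 86.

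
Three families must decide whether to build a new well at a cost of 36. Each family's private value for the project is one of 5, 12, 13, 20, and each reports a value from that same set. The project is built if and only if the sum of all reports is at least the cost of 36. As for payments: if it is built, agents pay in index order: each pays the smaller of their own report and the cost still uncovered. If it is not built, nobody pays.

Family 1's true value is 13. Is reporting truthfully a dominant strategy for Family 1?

Consider the case where Family 2 reports 5 and Family 3 reports 20.
Truthful report 13: project built, pays 13, utility 13 - 13 = 0.
Report 12 instead: project built, pays 12, utility 13 - 12 = 1.
Since 1 > 0, reporting 12 is strictly better here, so truthful reporting is not dominant.

No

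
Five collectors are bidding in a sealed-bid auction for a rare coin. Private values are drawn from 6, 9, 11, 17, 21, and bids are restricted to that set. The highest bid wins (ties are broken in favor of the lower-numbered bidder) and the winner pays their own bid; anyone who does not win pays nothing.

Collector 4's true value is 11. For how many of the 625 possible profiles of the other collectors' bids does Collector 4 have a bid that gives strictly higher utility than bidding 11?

2

Others bid (6, 6, 6, 6): truth gives 0; bid 9 gives 2 > 0. Violating.
Others bid (6, 6, 6, 9): truth gives 0; bid 9 gives 2 > 0. Violating.
Others bid (6, 6, 6, 11): truth gives 0; no alternative beats it.
Others bid (6, 6, 6, 17): truth gives 0; no alternative beats it.
(Checking all 625 profiles: 2 have a profitable deviation, 623 do not.)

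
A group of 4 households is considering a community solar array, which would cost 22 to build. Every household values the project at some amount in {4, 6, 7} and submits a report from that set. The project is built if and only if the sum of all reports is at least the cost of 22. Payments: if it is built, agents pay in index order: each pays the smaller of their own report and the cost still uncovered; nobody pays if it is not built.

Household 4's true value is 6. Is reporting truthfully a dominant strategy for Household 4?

Yes

Check each profile of the others' reports and compare truth against every alternative report.
Others report (7, 7, 7): truth gives 5, best alternative gives 5.
Others report (6, 7, 7): truth gives 4, best alternative gives 4.
Others report (7, 6, 7): truth gives 4, best alternative gives 4.
Others report (7, 7, 6): truth gives 4, best alternative gives 4.
Others report (6, 6, 7): truth gives 3, best alternative gives 3.
Others report (6, 7, 6): truth gives 3, best alternative gives 3.
(Remaining 21 profiles checked similarly; truth is weakly best in each.)
In every case the truthful report is at least as good as any alternative, so it is a dominant strategy.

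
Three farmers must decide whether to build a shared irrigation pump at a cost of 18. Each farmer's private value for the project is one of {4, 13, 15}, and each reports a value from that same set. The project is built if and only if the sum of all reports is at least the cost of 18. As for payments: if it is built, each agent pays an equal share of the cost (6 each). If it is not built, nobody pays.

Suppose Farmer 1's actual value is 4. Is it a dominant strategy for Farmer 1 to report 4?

Check each profile of the others' reports and compare truth against every alternative report.
Others report (4, 4): truth gives 0, best alternative gives -2.
Others report (4, 13): truth gives -2, best alternative gives -2.
Others report (4, 15): truth gives -2, best alternative gives -2.
Others report (13, 4): truth gives -2, best alternative gives -2.
Others report (13, 13): truth gives -2, best alternative gives -2.
Others report (13, 15): truth gives -2, best alternative gives -2.
(Remaining 3 profiles checked similarly; truth is weakly best in each.)
In every case the truthful report is at least as good as any alternative, so it is a dominant strategy.

Yes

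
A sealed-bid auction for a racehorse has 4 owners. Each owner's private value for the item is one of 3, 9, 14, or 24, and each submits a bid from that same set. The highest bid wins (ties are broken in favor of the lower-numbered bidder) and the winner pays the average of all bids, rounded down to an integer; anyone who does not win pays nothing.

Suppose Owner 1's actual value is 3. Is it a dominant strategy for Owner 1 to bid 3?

Yes

Check each profile of the others' bids and compare truth against every alternative bid.
Others bid (9, 9, 9): truth gives 0, best alternative gives -6.
Others bid (3, 9, 9): truth gives 0, best alternative gives -4.
Others bid (9, 3, 9): truth gives 0, best alternative gives -4.
Others bid (9, 9, 3): truth gives 0, best alternative gives -4.
Others bid (3, 3, 9): truth gives 0, best alternative gives -3.
Others bid (3, 9, 3): truth gives 0, best alternative gives -3.
(Remaining 58 profiles checked similarly; truth is weakly best in each.)
In every case the truthful bid is at least as good as any alternative, so it is a dominant strategy.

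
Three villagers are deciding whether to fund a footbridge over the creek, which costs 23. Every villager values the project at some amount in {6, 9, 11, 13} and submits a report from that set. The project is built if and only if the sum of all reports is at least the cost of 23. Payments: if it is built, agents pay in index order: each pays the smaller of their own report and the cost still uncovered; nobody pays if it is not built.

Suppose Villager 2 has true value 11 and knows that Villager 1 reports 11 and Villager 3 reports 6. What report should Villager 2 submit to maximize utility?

6

Report 6: project built, pays 6, utility 11 - 6 = 5.
Report 9: project built, pays 9, utility 11 - 9 = 2.
Report 11: project built, pays 11, utility 11 - 11 = 0.
Report 13: project built, pays 12, utility 11 - 12 = -1.
The best choice is 6 with utility 5.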